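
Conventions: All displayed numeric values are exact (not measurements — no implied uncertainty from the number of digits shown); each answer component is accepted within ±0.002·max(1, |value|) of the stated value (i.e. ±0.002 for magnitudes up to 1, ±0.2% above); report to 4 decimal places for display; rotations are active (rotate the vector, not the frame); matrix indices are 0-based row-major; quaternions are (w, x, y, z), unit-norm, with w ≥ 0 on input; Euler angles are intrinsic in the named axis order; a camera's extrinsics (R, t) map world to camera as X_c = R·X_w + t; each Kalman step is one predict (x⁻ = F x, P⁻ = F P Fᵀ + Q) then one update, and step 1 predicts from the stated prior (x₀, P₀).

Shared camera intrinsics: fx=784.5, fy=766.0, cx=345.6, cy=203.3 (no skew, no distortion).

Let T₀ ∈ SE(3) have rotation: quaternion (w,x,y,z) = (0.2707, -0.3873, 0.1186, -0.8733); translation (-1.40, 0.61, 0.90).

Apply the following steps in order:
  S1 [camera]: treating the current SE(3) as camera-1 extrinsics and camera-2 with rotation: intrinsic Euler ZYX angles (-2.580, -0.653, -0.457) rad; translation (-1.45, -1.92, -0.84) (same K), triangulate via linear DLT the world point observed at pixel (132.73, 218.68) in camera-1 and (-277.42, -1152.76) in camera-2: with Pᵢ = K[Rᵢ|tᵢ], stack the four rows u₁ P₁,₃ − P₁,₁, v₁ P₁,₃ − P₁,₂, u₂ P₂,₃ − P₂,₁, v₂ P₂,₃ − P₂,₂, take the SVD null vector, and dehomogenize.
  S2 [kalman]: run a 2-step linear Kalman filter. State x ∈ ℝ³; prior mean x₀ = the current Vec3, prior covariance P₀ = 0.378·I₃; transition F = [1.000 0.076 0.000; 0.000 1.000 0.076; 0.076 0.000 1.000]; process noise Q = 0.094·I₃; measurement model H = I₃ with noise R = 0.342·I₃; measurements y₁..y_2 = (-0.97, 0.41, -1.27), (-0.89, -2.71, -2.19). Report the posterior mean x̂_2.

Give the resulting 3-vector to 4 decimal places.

after S1 (triangulate): (1.3130, -0.2278, 1.8693)
after S2 (kf_track): (-0.5216, -1.2330, -1.0391)

result = (-0.5216, -1.2330, -1.0391)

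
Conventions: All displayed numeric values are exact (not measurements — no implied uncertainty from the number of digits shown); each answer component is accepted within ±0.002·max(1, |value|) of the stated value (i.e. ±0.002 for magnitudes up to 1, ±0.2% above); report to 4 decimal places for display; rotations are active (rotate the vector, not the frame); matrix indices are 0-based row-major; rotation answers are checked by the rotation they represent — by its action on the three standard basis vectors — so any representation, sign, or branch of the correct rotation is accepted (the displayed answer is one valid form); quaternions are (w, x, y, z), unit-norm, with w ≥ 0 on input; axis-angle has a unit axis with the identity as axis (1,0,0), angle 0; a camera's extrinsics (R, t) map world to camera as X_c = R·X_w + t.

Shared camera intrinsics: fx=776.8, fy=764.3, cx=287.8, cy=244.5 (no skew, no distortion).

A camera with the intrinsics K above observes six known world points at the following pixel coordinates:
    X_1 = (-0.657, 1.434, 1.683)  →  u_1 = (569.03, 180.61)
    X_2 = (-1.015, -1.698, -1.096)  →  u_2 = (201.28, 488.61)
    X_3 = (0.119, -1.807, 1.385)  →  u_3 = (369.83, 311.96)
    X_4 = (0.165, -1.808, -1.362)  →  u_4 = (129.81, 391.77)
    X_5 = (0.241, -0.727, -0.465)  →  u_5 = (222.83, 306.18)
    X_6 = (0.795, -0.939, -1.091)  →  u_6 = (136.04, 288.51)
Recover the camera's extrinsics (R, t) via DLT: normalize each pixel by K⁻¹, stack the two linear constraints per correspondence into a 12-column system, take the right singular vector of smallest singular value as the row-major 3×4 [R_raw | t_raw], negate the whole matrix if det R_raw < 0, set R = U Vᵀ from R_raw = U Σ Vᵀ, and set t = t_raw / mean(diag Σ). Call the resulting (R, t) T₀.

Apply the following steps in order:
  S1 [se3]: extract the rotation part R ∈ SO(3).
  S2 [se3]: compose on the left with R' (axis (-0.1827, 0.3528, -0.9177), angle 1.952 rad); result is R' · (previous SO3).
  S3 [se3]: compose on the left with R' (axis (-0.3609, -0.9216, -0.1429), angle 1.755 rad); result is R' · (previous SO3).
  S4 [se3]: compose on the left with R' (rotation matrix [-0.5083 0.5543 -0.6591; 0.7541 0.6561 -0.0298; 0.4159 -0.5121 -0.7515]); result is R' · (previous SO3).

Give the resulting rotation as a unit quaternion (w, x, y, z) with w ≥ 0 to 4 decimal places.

rotation (quat) = (0.7443, 0.6516, 0.1421, -0.0363)

source (pnp_recover): camera pose = R=[-0.4251 0.1767 0.8877; -0.7920 -0.5474 -0.2703; 0.4382 -0.8180 0.3726], t=(0.0500, 0.2399, 6.5691)
after S1 (rot_of_se3): [-0.4251 0.1767 0.8877; -0.7920 -0.5474 -0.2703; 0.4382 -0.8180 0.3726]
after S2 (compose_so3): [-0.2216 -0.9316 -0.2882; 0.4387 0.1687 -0.8826; 0.8709 -0.3221 0.3713]
after S3 (compose_so3): [-0.4951 0.3893 -0.7767; 0.7491 -0.2616 -0.6086; -0.4401 -0.8832 -0.1621]
after S4 (compose_so3): [0.9570 0.2392 0.1643; 0.1312 0.1483 -0.9802; -0.2588 0.9596 0.1105]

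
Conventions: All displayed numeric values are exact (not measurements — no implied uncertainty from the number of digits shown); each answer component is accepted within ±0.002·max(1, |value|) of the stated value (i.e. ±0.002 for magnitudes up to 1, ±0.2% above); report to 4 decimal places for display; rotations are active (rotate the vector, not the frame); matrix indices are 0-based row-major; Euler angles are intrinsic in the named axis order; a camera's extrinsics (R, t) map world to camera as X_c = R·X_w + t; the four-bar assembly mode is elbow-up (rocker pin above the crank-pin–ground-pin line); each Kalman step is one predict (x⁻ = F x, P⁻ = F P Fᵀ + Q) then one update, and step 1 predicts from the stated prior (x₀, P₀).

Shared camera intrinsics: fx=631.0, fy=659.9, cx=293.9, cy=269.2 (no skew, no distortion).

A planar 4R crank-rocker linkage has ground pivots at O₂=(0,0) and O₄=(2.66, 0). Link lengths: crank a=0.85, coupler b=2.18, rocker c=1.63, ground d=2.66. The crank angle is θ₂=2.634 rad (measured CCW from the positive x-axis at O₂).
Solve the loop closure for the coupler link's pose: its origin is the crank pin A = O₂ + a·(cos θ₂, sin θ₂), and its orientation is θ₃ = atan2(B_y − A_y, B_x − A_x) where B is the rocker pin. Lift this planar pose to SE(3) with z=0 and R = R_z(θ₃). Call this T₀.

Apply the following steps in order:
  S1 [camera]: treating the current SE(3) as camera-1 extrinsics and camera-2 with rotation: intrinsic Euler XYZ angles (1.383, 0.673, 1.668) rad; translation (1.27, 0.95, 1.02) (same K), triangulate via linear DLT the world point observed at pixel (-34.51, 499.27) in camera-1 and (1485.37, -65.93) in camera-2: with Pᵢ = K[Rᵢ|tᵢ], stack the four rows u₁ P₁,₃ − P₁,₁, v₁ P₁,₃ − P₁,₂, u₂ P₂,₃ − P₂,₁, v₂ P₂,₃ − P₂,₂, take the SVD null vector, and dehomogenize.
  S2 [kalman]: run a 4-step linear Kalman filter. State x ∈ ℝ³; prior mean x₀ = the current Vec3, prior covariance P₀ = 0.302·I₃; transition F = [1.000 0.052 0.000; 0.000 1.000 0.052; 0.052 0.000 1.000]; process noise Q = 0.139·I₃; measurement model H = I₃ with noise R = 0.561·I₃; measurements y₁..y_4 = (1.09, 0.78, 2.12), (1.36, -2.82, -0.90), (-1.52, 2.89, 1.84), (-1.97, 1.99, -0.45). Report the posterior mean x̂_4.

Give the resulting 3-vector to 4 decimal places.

source (fourbar_fk): coupler pose = R=[0.9650 -0.2621 0.0000; 0.2621 0.9650 0.0000; 0.0000 0.0000 1.0000], t=(-0.7428, 0.4132, 0.0000)
after S1 (triangulate): (-0.1235, 0.2491, 1.7817)
after S2 (kf_track): (-0.8277, 1.1902, 0.5613)

result = (-0.8277, 1.1902, 0.5613)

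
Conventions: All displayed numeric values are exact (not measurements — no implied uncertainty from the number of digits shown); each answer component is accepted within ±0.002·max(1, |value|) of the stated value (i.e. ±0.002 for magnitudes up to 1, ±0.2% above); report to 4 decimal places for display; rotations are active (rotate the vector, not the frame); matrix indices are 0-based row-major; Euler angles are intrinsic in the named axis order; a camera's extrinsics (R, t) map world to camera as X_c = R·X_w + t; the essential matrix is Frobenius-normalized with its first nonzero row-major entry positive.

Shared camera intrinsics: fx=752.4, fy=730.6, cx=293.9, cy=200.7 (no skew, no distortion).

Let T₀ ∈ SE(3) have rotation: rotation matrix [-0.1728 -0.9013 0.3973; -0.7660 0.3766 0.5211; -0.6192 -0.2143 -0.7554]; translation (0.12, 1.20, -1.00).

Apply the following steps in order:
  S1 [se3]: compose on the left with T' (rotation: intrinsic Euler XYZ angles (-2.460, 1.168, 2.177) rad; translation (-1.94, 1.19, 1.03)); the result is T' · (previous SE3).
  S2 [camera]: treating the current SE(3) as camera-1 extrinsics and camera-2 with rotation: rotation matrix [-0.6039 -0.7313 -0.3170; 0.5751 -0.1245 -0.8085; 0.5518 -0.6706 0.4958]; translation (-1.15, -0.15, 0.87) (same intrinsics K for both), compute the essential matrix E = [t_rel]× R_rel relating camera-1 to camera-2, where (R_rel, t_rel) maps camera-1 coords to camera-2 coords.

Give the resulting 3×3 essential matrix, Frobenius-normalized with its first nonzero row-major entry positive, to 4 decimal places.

after S1 (compose_se3): R=[-0.2843 -0.1172 -0.9515; -0.8035 0.5706 0.1698; 0.5231 0.8128 -0.2564], t=(-3.2733, 2.0086, 0.9496)
after S2 (essential): [0.4555 0.3174 0.3125; -0.2789 -0.2304 0.0456; 0.1483 0.2143 -0.6271]

matrix = [0.4555 0.3174 0.3125; -0.2789 -0.2304 0.0456; 0.1483 0.2143 -0.6271]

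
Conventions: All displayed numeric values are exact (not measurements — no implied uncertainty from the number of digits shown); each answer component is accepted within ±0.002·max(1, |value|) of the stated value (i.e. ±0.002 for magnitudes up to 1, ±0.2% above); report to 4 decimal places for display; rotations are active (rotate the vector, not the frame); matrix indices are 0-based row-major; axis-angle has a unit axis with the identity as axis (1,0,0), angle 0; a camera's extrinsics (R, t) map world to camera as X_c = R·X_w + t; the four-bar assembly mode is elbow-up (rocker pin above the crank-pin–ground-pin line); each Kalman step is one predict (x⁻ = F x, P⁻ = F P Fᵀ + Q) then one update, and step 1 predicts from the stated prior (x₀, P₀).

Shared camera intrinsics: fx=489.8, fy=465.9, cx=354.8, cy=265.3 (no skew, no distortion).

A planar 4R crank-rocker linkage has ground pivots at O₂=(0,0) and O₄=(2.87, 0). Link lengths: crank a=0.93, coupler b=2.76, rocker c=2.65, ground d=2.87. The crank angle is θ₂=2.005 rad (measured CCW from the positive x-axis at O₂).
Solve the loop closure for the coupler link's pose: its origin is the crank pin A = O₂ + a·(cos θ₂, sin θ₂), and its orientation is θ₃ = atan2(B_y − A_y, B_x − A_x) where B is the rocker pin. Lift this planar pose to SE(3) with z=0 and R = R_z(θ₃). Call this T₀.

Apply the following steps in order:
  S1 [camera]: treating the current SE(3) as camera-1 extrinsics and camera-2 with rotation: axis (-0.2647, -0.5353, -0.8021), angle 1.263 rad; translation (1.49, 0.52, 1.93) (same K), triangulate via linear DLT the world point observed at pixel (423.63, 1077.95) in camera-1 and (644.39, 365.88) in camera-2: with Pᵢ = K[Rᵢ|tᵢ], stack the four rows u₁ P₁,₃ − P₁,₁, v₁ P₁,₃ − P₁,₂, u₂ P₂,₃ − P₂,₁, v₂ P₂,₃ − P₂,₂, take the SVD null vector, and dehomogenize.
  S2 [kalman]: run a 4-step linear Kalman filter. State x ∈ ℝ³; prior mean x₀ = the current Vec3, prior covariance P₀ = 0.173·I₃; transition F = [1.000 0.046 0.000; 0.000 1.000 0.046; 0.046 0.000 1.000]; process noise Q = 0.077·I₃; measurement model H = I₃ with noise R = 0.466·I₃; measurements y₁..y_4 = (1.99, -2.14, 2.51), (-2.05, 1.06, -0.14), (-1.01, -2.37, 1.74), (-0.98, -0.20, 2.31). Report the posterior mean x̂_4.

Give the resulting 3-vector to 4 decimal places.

result = (-0.3778, -0.3686, 1.6685)

source (fourbar_fk): coupler pose = R=[0.8138 -0.5812 0.0000; 0.5812 0.8138 0.0000; 0.0000 0.0000 1.0000], t=(-0.3912, 0.8437, 0.0000)
after S1 (triangulate): (1.5398, 1.1159, 1.5174)
after S2 (kf_track): (-0.3778, -0.3686, 1.6685)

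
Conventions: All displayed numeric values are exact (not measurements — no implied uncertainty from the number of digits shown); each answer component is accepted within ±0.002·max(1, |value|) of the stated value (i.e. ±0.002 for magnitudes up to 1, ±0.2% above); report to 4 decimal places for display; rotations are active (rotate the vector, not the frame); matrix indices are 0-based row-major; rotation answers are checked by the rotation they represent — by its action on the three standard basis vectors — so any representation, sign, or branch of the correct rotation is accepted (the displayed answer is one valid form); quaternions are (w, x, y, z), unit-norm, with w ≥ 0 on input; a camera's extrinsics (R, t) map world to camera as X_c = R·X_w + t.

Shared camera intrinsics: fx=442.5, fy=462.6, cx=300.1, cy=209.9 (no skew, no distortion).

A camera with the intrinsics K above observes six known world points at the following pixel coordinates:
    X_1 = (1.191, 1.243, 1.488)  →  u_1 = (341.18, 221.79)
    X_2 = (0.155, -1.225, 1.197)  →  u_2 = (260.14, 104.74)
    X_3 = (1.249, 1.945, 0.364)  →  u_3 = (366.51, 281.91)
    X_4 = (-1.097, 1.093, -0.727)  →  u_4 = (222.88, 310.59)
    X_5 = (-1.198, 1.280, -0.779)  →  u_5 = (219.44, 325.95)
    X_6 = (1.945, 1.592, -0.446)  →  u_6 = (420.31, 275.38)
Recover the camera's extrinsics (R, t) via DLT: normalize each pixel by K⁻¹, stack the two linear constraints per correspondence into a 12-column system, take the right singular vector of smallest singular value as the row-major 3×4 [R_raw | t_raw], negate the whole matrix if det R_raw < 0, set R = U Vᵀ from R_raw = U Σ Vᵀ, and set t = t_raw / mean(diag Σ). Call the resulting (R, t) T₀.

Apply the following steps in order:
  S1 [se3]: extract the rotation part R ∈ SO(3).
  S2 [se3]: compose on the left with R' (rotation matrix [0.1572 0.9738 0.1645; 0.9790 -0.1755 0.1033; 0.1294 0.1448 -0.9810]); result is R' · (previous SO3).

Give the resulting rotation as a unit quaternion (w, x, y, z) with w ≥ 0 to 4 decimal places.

rotation (quat) = (0.0714, -0.6758, -0.7309, 0.0636)

source (pnp_recover): camera pose = R=[0.9664 0.2063 -0.1534; -0.2468 0.9118 -0.3281; 0.0722 0.3549 0.9321], t=(-0.3800, -0.1301, 6.6881)
after S1 (rot_of_se3): [0.9664 0.2063 -0.1534; -0.2468 0.9118 -0.3281; 0.0722 0.3549 0.9321]
after S2 (compose_so3): [-0.0765 0.9787 -0.1903; 0.9969 0.0786 0.0036; 0.0185 -0.1894 -0.9817]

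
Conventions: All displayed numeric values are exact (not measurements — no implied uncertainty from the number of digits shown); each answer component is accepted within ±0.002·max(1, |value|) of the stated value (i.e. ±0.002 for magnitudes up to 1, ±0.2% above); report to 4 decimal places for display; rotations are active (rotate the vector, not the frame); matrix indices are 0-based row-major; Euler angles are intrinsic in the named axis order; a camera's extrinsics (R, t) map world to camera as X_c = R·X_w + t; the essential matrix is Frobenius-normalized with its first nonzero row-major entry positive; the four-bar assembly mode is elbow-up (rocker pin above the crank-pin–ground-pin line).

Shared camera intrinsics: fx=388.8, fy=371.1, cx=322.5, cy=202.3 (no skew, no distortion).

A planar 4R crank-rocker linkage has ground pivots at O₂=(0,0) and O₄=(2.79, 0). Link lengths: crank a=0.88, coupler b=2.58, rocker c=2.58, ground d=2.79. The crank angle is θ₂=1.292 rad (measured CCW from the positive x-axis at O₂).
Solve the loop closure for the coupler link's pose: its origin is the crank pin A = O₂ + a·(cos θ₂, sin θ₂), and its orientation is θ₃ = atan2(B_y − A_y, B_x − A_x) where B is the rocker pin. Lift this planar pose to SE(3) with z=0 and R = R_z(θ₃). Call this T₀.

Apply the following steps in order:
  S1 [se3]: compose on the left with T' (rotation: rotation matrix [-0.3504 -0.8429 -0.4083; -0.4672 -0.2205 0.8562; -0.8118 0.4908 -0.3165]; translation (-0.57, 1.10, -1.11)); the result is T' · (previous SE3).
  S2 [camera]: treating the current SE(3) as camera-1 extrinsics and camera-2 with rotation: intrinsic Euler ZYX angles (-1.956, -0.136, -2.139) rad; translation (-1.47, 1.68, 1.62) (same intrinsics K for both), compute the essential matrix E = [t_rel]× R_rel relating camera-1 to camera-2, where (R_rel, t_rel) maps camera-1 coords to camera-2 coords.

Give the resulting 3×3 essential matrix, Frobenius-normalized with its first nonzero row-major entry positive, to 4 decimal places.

matrix = [0.0701 0.3660 0.4780; -0.2417 -0.0297 0.4382; 0.4240 0.4300 -0.1289]

source (fourbar_fk): coupler pose = R=[0.7629 -0.6465 0.0000; 0.6465 0.7629 0.0000; 0.0000 0.0000 1.0000], t=(0.2422, 0.8460, 0.0000)
after S1 (compose_se3): R=[-0.8123 -0.4165 -0.4083; -0.4990 0.1338 0.8562; -0.3020 0.8992 -0.3165], t=(-1.3680, 0.8003, -0.8914)
after S2 (essential): [0.0701 0.3660 0.4780; -0.2417 -0.0297 0.4382; 0.4240 0.4300 -0.1289]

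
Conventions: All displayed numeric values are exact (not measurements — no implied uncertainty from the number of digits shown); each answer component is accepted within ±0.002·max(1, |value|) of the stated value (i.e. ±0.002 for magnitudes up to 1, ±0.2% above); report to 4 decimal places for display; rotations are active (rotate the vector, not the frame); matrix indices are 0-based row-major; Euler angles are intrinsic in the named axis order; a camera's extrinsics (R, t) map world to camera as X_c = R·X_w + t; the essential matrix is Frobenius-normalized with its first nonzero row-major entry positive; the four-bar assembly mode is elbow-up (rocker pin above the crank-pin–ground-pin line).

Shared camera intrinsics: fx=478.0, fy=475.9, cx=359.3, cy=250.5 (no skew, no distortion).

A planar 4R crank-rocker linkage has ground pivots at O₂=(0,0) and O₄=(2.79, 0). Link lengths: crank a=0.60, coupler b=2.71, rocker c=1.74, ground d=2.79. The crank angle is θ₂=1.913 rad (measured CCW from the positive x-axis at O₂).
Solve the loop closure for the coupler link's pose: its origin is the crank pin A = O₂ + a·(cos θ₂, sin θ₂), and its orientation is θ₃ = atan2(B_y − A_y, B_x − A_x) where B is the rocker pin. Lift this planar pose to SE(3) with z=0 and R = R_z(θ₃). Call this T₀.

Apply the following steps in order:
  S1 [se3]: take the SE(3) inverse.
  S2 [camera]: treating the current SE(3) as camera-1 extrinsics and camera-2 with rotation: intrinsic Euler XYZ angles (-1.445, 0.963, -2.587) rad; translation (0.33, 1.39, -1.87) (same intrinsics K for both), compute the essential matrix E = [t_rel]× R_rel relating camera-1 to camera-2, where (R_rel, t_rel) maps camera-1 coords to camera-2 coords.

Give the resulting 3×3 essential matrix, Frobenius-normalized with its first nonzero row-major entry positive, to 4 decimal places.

source (fourbar_fk): coupler pose = R=[0.9144 -0.4049 0.0000; 0.4049 0.9144 0.0000; 0.0000 0.0000 1.0000], t=(-0.2013, 0.5652, 0.0000)
after S1 (invert_se3): R=[0.9144 0.4049 0.0000; -0.4049 0.9144 0.0000; 0.0000 0.0000 1.0000], t=(-0.0448, -0.5983, 0.0000)
after S2 (essential): [0.5141 -0.2558 0.3487; -0.0096 -0.3737 -0.4842; 0.1927 -0.3311 -0.1662]

matrix = [0.5141 -0.2558 0.3487; -0.0096 -0.3737 -0.4842; 0.1927 -0.3311 -0.1662]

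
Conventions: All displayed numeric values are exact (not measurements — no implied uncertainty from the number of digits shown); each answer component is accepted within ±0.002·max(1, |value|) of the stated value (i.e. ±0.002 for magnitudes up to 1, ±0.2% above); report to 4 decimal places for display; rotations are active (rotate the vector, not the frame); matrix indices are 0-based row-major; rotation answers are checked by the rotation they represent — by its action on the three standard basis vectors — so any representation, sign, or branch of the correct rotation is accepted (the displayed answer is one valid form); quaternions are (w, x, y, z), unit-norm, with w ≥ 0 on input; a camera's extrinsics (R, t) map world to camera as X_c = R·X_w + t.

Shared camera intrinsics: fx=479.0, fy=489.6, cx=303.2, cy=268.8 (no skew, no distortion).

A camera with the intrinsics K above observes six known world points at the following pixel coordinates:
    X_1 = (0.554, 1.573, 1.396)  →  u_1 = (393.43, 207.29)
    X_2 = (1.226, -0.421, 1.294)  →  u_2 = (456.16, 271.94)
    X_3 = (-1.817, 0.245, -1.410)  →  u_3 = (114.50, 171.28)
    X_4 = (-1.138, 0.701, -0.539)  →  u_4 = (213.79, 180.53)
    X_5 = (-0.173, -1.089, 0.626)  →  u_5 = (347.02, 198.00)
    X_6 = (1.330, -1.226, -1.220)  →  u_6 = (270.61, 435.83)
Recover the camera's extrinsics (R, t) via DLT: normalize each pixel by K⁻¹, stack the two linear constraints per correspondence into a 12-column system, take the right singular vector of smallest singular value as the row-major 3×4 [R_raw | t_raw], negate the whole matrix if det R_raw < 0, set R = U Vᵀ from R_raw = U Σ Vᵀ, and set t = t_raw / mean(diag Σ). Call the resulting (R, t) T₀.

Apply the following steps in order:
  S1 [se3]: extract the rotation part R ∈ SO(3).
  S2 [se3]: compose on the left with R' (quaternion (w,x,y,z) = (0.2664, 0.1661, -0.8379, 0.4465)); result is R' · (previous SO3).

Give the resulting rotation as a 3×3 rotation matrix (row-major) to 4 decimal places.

rotation (matrix) = ((-0.9079, -0.1797, -0.3786), (0.2971, -0.9131, -0.2791), (-0.2956, -0.3659, 0.8825))

source (pnp_recover): camera pose = R=[0.5411 -0.0364 0.8401; 0.8260 -0.1645 -0.5391; 0.1578 0.9857 -0.0590], t=(-0.0600, -0.3501, 5.6401)
after S1 (rot_of_se3): [0.5411 -0.0364 0.8401; 0.8260 -0.1645 -0.5391; 0.1578 0.9857 -0.0590]
after S2 (compose_so3): [-0.9079 -0.1797 -0.3786; 0.2971 -0.9131 -0.2791; -0.2956 -0.3659 0.8825]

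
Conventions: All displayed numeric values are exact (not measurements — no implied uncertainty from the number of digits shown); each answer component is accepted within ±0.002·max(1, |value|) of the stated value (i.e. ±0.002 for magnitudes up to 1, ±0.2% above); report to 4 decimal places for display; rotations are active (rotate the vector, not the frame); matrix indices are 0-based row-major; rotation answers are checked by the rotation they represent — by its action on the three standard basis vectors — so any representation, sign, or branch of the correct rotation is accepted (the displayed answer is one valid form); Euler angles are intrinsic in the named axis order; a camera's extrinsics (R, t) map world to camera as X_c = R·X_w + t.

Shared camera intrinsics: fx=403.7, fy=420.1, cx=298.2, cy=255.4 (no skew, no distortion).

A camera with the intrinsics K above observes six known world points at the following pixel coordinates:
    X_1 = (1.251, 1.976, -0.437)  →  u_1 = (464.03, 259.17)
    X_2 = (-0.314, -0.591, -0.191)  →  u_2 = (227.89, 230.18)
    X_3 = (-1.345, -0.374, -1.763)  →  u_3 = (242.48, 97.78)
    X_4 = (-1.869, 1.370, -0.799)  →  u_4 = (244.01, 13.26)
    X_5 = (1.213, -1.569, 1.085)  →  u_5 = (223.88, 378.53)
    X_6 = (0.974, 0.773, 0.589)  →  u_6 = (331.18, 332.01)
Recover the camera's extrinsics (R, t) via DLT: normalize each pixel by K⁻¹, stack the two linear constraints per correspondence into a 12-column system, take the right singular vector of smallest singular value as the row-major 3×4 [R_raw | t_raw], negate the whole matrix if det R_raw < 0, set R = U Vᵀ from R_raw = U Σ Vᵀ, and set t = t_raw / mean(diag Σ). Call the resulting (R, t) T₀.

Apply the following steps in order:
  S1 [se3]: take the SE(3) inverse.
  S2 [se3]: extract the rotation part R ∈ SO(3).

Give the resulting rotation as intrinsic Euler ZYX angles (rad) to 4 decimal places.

source (pnp_recover): camera pose = R=[0.6545 0.6118 -0.4442; 0.6691 -0.1951 0.7171; 0.3520 -0.7666 -0.5370], t=(-0.4800, -0.1000, 5.0802)
after S1 (invert_se3): R=[0.6545 0.6691 0.3520; 0.6118 -0.1951 -0.7666; -0.4442 0.7171 -0.5370], t=(-1.4074, 4.1686, 2.5868)
after S2 (rot_of_se3): [0.6545 0.6691 0.3520; 0.6118 -0.1951 -0.7666; -0.4442 0.7171 -0.5370]

rotation (euler_zyx) = (0.7517, 0.4603, 2.2136)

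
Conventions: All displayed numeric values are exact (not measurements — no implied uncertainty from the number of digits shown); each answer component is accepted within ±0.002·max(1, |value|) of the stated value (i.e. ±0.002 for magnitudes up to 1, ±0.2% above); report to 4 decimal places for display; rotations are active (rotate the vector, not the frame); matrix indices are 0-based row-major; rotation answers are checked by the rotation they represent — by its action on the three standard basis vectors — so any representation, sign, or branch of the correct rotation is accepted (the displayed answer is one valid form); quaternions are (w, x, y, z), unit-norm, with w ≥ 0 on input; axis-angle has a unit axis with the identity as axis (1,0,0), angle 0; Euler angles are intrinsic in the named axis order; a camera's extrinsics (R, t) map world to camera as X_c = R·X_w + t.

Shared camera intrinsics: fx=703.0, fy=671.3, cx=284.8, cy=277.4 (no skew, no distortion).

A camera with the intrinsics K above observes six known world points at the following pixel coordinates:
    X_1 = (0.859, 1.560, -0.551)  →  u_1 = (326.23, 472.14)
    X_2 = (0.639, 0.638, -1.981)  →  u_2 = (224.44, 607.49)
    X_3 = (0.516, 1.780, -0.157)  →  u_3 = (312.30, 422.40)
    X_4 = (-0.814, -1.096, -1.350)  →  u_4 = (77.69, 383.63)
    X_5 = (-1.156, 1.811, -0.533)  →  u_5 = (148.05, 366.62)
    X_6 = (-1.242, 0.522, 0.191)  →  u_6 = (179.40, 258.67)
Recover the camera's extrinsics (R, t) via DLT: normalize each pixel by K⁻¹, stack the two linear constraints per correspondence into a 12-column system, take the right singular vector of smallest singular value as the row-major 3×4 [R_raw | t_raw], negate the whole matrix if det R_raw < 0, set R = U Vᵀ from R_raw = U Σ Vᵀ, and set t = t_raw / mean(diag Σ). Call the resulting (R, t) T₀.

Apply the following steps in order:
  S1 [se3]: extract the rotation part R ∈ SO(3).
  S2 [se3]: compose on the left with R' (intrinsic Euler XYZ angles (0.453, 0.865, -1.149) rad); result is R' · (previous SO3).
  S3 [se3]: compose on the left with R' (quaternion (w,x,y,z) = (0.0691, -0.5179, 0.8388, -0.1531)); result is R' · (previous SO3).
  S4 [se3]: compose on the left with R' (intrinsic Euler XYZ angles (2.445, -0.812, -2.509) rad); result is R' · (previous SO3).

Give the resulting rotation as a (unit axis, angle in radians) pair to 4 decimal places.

source (pnp_recover): camera pose = R=[0.8498 -0.1114 0.5153; 0.5155 0.3802 -0.7679; -0.1103 0.9182 0.3805], t=(0.1102, 0.4198, 5.3481)
after S1 (rot_of_se3): [0.8498 -0.1114 0.5153; 0.5155 0.3802 -0.7679; -0.1103 0.9182 0.3805]
after S2 (compose_so3): [0.4468 0.8942 -0.0280; -0.2034 0.0711 -0.9765; -0.8712 0.4420 0.2137]
after S3 (compose_so3): [-0.2695 -0.3449 0.8991; -0.3210 -0.8481 -0.4216; 0.9079 -0.4022 0.1179]
after S4 (compose_so3): [-0.6399 0.1383 -0.7560; -0.7345 -0.3995 0.5486; -0.2262 0.9062 0.3572]

rotation (axis_angle) = ((0.3306, -0.4897, -0.8068), 2.5701)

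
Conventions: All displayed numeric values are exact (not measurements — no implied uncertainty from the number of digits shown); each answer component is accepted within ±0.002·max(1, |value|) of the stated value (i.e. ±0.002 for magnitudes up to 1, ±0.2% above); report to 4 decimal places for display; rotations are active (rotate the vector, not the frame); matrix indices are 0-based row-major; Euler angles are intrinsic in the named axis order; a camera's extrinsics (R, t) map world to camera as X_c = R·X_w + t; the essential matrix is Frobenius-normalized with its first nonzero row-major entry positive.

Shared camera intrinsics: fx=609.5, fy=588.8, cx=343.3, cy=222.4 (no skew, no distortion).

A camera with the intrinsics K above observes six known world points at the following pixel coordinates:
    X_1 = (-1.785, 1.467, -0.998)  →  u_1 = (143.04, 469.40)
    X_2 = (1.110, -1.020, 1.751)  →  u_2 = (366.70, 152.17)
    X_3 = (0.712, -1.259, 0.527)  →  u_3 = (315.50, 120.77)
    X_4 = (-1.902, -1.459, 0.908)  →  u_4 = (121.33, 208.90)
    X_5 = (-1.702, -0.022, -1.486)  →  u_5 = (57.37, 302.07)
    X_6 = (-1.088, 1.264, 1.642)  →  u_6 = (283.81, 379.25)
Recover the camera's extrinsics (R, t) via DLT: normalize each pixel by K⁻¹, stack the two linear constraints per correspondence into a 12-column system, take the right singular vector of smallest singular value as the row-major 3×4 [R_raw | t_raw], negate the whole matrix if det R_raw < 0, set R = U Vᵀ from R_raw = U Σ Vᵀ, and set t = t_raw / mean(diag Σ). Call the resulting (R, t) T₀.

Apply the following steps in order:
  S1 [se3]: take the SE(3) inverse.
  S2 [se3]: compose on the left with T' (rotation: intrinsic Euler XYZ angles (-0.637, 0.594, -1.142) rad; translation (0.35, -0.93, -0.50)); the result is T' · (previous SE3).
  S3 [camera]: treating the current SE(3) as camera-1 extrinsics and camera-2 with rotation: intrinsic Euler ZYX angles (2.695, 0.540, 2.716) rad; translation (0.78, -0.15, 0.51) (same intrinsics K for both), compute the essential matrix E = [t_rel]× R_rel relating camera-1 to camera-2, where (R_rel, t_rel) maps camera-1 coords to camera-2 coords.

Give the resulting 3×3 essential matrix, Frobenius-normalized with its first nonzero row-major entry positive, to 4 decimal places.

matrix = [0.3277 0.1149 -0.2116; 0.3307 -0.4568 0.4226; 0.5186 0.0993 -0.2433]

source (pnp_recover): camera pose = R=[0.8999 0.4157 0.1322; -0.4330 0.8878 0.1562; -0.0524 -0.1978 0.9788], t=(-0.5001, 0.1600, 6.1311)
after S1 (invert_se3): R=[0.8999 -0.4330 -0.0524; 0.4157 0.8878 -0.1978; 0.1322 0.1562 0.9788], t=(0.8406, 1.2786, -5.9602)
after S2 (compose_se3): R=[0.6973 0.6073 0.3807; -0.7042 0.4815 0.5218; 0.1336 -0.6320 0.7634], t=(-1.7325, -4.5585, -5.0125)
after S3 (essential): [0.3277 0.1149 -0.2116; 0.3307 -0.4568 0.4226; 0.5186 0.0993 -0.2433]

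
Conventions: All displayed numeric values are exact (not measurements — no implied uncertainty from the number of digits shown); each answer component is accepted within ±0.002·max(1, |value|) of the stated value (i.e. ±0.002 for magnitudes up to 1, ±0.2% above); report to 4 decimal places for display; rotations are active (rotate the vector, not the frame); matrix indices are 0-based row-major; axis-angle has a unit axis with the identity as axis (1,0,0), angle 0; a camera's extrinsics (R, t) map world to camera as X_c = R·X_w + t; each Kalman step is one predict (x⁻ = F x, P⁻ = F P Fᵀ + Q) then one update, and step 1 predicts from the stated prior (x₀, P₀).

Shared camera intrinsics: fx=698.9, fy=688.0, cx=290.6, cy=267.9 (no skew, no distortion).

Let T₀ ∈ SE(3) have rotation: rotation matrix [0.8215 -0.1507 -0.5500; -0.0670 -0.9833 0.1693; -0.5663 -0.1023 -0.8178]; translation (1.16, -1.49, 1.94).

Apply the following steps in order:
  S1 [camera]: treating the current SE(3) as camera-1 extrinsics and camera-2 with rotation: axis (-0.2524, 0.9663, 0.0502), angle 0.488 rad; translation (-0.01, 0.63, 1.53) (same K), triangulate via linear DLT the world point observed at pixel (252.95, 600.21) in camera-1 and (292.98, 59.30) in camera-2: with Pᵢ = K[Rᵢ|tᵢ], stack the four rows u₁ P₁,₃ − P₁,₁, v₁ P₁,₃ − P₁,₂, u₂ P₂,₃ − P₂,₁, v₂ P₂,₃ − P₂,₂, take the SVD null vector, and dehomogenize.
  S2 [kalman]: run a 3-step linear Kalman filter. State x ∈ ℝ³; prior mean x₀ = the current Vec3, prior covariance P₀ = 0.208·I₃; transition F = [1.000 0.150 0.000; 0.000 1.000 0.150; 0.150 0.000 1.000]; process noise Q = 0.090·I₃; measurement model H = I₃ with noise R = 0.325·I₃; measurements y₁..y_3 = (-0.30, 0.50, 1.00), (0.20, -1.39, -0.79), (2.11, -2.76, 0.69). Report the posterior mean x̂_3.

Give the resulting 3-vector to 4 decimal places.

result = (0.4996, -1.5320, 0.4585)

after S1 (triangulate): (-0.8449, -1.8804, 1.4981)
after S2 (kf_track): (0.4996, -1.5320, 0.4585)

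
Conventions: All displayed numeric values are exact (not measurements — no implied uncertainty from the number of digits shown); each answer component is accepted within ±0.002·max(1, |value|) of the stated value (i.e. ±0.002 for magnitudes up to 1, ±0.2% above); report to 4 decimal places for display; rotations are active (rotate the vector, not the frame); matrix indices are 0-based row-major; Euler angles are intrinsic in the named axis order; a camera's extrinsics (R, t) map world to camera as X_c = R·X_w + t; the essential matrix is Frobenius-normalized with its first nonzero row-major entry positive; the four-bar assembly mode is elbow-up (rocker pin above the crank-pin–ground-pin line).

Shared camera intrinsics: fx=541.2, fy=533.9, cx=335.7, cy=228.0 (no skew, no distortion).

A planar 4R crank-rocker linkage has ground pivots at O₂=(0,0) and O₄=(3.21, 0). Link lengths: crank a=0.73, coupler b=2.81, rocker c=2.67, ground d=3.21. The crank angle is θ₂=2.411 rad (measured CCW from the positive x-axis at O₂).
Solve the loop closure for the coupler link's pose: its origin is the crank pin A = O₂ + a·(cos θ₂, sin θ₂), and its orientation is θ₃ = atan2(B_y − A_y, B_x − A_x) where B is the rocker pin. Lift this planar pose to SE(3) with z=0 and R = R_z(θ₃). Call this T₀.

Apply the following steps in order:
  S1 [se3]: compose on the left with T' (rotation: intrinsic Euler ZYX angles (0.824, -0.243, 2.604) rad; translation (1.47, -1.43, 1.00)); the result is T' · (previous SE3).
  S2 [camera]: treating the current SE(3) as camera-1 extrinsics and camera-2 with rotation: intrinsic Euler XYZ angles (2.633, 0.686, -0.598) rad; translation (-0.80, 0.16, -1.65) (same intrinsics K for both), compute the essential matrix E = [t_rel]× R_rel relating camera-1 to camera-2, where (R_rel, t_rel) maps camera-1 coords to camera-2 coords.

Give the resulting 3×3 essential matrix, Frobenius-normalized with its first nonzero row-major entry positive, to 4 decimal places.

source (fourbar_fk): coupler pose = R=[0.7944 -0.6074 0.0000; 0.6074 0.7944 0.0000; 0.0000 0.0000 1.0000], t=(-0.5437, 0.4871, 0.0000)
after S1 (compose_se3): R=[0.8558 0.0337 0.5162; 0.1565 -0.9680 -0.1962; 0.4931 0.2487 -0.8337], t=(1.3778, -2.1456, 1.1113)
after S2 (essential): [0.2176 0.3488 0.3627; -0.5572 0.0051 0.4279; -0.2615 -0.2865 -0.2355]

matrix = [0.2176 0.3488 0.3627; -0.5572 0.0051 0.4279; -0.2615 -0.2865 -0.2355]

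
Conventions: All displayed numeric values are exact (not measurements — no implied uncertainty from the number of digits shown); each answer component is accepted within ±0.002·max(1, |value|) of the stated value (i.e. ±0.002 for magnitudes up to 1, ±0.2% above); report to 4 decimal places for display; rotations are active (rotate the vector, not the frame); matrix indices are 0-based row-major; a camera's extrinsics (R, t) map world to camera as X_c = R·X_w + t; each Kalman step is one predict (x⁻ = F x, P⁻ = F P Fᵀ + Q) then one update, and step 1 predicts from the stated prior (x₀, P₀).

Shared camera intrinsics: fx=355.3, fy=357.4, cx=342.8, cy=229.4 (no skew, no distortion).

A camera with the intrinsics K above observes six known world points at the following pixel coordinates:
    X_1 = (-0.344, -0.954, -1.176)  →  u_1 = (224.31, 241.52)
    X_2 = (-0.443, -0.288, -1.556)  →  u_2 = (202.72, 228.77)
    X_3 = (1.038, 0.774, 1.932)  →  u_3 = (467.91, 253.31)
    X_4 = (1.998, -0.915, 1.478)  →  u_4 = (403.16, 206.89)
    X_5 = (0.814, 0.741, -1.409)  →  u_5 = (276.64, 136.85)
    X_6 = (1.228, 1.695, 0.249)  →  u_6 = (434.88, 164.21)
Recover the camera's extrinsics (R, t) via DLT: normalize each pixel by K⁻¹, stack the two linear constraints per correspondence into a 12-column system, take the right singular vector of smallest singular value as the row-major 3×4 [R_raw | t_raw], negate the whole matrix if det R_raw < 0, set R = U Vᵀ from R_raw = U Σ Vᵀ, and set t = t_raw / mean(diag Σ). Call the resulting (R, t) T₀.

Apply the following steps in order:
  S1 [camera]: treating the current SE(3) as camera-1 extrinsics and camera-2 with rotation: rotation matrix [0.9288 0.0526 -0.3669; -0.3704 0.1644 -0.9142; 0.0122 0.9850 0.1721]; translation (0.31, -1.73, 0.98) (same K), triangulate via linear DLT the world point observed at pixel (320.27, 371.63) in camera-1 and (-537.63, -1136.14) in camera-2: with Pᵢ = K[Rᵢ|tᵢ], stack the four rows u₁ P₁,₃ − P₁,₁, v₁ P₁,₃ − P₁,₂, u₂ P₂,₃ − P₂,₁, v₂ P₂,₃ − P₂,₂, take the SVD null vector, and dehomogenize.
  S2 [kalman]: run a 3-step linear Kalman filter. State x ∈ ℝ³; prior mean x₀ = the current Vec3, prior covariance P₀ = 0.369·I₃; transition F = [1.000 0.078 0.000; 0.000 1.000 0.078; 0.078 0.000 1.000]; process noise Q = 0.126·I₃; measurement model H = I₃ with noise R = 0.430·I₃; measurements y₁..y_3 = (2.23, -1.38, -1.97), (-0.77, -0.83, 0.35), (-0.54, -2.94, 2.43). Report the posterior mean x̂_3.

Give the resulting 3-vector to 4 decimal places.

source (pnp_recover): camera pose = R=[0.4078 0.4469 0.7962; -0.8500 -0.1327 0.5098; 0.3336 -0.8847 0.3258], t=(-0.3599, 0.3700, 5.2398)
after S1 (triangulate): (-1.4576, -0.5632, 1.0687)
after S2 (kf_track): (-0.3373, -1.7562, 0.9092)

result = (-0.3373, -1.7562, 0.9092)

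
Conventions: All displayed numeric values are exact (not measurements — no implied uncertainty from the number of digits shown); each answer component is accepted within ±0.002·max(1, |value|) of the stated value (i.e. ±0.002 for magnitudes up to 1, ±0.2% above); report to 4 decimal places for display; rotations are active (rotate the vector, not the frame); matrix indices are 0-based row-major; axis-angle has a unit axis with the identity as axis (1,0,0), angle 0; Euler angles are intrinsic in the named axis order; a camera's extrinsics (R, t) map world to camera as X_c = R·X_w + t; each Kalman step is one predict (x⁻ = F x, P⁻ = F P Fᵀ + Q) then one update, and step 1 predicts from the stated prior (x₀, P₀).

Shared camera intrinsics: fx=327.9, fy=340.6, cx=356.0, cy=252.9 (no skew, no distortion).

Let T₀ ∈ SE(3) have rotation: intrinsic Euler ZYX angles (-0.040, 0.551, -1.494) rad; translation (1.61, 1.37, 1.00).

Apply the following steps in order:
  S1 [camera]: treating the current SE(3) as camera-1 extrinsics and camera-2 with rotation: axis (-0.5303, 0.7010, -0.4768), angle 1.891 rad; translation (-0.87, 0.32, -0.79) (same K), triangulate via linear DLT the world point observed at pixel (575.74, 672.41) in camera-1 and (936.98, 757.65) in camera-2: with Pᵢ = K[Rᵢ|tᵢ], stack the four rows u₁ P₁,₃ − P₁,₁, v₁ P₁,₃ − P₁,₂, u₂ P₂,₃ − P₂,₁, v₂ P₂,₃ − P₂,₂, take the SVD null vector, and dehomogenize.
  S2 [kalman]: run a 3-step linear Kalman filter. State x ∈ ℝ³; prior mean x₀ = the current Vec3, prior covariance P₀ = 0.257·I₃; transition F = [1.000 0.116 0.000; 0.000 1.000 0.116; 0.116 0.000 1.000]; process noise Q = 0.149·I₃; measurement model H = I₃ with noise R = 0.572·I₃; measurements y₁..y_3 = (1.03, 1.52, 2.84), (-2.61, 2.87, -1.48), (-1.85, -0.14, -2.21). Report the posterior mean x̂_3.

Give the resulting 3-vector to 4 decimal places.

after S1 (triangulate): (-0.7878, -1.1588, 1.8250)
after S2 (kf_track): (-1.4251, 0.6529, -0.5767)

result = (-1.4251, 0.6529, -0.5767)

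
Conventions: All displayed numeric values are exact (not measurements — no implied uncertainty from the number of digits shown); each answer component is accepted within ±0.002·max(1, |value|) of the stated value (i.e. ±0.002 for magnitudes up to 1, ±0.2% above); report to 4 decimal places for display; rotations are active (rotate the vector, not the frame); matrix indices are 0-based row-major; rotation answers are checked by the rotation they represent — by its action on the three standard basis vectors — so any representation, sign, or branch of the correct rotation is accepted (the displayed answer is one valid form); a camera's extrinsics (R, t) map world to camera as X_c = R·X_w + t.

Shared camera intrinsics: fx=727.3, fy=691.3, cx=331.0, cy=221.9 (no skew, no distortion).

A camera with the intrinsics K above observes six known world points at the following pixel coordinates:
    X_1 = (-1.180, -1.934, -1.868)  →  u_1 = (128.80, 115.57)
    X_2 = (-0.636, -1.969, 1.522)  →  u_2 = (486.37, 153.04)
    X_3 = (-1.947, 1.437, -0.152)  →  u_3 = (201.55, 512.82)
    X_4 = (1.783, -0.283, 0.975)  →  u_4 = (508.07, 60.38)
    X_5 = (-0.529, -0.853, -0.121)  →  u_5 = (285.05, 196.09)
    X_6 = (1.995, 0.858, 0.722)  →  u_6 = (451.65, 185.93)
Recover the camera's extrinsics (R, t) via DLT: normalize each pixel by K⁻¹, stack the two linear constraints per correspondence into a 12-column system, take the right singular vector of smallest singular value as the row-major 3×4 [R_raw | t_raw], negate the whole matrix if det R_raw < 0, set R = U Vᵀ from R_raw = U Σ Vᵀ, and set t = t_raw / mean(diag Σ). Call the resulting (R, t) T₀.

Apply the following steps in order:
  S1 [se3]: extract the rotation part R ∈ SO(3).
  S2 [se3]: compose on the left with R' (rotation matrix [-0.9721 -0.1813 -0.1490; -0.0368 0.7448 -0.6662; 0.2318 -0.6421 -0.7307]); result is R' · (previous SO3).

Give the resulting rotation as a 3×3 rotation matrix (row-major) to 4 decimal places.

source (pnp_recover): camera pose = R=[0.1330 -0.1829 0.9741; -0.5783 0.7838 0.2262; -0.8049 -0.5934 -0.0015], t=(-0.3400, 0.1700, 4.9602)
after S1 (rot_of_se3): [0.1330 -0.1829 0.9741; -0.5783 0.7838 0.2262; -0.8049 -0.5934 -0.0015]
after S2 (compose_so3): [0.0955 0.1242 -0.9877; 0.1006 0.9859 0.1337; 0.9903 -0.1121 0.0817]

rotation (matrix) = ((0.0955, 0.1242, -0.9877), (0.1006, 0.9859, 0.1337), (0.9903, -0.1121, 0.0817))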